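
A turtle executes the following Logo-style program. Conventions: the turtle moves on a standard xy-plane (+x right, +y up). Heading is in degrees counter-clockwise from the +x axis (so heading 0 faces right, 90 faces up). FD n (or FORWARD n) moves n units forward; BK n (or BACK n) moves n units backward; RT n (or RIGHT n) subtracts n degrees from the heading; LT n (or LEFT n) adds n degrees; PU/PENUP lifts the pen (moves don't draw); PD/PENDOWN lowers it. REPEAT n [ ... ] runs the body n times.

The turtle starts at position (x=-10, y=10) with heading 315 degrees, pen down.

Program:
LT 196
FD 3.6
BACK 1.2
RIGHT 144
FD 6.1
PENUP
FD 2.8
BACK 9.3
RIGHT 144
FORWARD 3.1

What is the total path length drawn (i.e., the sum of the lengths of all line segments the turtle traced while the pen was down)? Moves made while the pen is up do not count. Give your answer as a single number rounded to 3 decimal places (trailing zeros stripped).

Executing turtle program step by step:
Start: pos=(-10,10), heading=315, pen down
LT 196: heading 315 -> 151
FD 3.6: (-10,10) -> (-13.149,11.745) [heading=151, draw]
BK 1.2: (-13.149,11.745) -> (-12.099,11.164) [heading=151, draw]
RT 144: heading 151 -> 7
FD 6.1: (-12.099,11.164) -> (-6.045,11.907) [heading=7, draw]
PU: pen up
FD 2.8: (-6.045,11.907) -> (-3.265,12.248) [heading=7, move]
BK 9.3: (-3.265,12.248) -> (-12.496,11.115) [heading=7, move]
RT 144: heading 7 -> 223
FD 3.1: (-12.496,11.115) -> (-14.763,9.001) [heading=223, move]
Final: pos=(-14.763,9.001), heading=223, 3 segment(s) drawn

Segment lengths:
  seg 1: (-10,10) -> (-13.149,11.745), length = 3.6
  seg 2: (-13.149,11.745) -> (-12.099,11.164), length = 1.2
  seg 3: (-12.099,11.164) -> (-6.045,11.907), length = 6.1
Total = 10.9

Answer: 10.9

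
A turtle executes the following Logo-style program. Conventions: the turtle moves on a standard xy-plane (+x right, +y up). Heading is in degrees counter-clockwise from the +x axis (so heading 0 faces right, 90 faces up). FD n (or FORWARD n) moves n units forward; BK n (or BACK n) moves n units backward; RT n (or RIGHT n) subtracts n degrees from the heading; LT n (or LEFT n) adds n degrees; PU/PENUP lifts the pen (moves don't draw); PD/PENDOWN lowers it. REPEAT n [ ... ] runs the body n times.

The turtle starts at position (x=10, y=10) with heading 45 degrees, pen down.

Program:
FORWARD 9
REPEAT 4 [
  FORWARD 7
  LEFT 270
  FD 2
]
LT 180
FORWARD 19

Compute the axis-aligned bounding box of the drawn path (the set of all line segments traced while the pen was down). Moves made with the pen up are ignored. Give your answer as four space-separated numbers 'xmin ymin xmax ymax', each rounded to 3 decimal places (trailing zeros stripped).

Answer: 2.929 2.929 27.678 21.314

Derivation:
Executing turtle program step by step:
Start: pos=(10,10), heading=45, pen down
FD 9: (10,10) -> (16.364,16.364) [heading=45, draw]
REPEAT 4 [
  -- iteration 1/4 --
  FD 7: (16.364,16.364) -> (21.314,21.314) [heading=45, draw]
  LT 270: heading 45 -> 315
  FD 2: (21.314,21.314) -> (22.728,19.899) [heading=315, draw]
  -- iteration 2/4 --
  FD 7: (22.728,19.899) -> (27.678,14.95) [heading=315, draw]
  LT 270: heading 315 -> 225
  FD 2: (27.678,14.95) -> (26.263,13.536) [heading=225, draw]
  -- iteration 3/4 --
  FD 7: (26.263,13.536) -> (21.314,8.586) [heading=225, draw]
  LT 270: heading 225 -> 135
  FD 2: (21.314,8.586) -> (19.899,10) [heading=135, draw]
  -- iteration 4/4 --
  FD 7: (19.899,10) -> (14.95,14.95) [heading=135, draw]
  LT 270: heading 135 -> 45
  FD 2: (14.95,14.95) -> (16.364,16.364) [heading=45, draw]
]
LT 180: heading 45 -> 225
FD 19: (16.364,16.364) -> (2.929,2.929) [heading=225, draw]
Final: pos=(2.929,2.929), heading=225, 10 segment(s) drawn

Segment endpoints: x in {2.929, 10, 14.95, 16.364, 19.899, 21.314, 22.728, 26.263, 27.678}, y in {2.929, 8.586, 10, 10, 13.536, 14.95, 14.95, 16.364, 16.364, 19.899, 21.314}
xmin=2.929, ymin=2.929, xmax=27.678, ymax=21.314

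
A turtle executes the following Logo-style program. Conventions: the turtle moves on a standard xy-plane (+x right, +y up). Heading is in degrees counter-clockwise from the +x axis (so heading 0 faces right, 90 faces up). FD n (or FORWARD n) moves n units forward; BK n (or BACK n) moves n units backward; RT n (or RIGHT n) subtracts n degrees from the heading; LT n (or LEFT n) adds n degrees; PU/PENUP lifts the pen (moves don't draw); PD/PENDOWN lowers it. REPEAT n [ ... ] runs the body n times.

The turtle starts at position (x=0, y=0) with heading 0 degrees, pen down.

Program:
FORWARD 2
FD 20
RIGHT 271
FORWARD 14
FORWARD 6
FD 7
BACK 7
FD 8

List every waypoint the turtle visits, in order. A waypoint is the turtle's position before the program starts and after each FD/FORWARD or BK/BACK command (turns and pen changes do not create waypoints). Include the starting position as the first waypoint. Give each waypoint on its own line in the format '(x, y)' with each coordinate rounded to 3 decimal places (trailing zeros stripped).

Answer: (0, 0)
(2, 0)
(22, 0)
(22.244, 13.998)
(22.349, 19.997)
(22.471, 26.996)
(22.349, 19.997)
(22.489, 27.996)

Derivation:
Executing turtle program step by step:
Start: pos=(0,0), heading=0, pen down
FD 2: (0,0) -> (2,0) [heading=0, draw]
FD 20: (2,0) -> (22,0) [heading=0, draw]
RT 271: heading 0 -> 89
FD 14: (22,0) -> (22.244,13.998) [heading=89, draw]
FD 6: (22.244,13.998) -> (22.349,19.997) [heading=89, draw]
FD 7: (22.349,19.997) -> (22.471,26.996) [heading=89, draw]
BK 7: (22.471,26.996) -> (22.349,19.997) [heading=89, draw]
FD 8: (22.349,19.997) -> (22.489,27.996) [heading=89, draw]
Final: pos=(22.489,27.996), heading=89, 7 segment(s) drawn
Waypoints (8 total):
(0, 0)
(2, 0)
(22, 0)
(22.244, 13.998)
(22.349, 19.997)
(22.471, 26.996)
(22.349, 19.997)
(22.489, 27.996)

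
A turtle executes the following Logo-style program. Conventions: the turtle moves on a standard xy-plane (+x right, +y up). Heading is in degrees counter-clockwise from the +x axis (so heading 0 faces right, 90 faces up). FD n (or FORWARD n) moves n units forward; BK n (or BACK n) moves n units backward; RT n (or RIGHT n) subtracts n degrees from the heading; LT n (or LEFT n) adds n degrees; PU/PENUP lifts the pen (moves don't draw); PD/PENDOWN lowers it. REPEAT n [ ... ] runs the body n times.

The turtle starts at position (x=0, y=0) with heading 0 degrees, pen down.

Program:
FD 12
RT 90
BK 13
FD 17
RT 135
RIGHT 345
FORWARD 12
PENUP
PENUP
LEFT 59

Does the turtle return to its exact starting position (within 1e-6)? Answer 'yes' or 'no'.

Executing turtle program step by step:
Start: pos=(0,0), heading=0, pen down
FD 12: (0,0) -> (12,0) [heading=0, draw]
RT 90: heading 0 -> 270
BK 13: (12,0) -> (12,13) [heading=270, draw]
FD 17: (12,13) -> (12,-4) [heading=270, draw]
RT 135: heading 270 -> 135
RT 345: heading 135 -> 150
FD 12: (12,-4) -> (1.608,2) [heading=150, draw]
PU: pen up
PU: pen up
LT 59: heading 150 -> 209
Final: pos=(1.608,2), heading=209, 4 segment(s) drawn

Start position: (0, 0)
Final position: (1.608, 2)
Distance = 2.566; >= 1e-6 -> NOT closed

Answer: no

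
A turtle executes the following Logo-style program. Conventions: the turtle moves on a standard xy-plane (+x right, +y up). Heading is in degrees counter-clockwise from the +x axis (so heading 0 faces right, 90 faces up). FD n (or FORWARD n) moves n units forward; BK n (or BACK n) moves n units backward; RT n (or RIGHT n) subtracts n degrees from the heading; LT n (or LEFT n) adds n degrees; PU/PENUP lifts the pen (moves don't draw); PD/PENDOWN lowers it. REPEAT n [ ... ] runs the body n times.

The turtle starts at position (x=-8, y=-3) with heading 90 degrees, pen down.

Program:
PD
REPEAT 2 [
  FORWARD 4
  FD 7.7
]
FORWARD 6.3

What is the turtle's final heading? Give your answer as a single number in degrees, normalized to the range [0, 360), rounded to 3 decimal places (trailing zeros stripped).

Executing turtle program step by step:
Start: pos=(-8,-3), heading=90, pen down
PD: pen down
REPEAT 2 [
  -- iteration 1/2 --
  FD 4: (-8,-3) -> (-8,1) [heading=90, draw]
  FD 7.7: (-8,1) -> (-8,8.7) [heading=90, draw]
  -- iteration 2/2 --
  FD 4: (-8,8.7) -> (-8,12.7) [heading=90, draw]
  FD 7.7: (-8,12.7) -> (-8,20.4) [heading=90, draw]
]
FD 6.3: (-8,20.4) -> (-8,26.7) [heading=90, draw]
Final: pos=(-8,26.7), heading=90, 5 segment(s) drawn

Answer: 90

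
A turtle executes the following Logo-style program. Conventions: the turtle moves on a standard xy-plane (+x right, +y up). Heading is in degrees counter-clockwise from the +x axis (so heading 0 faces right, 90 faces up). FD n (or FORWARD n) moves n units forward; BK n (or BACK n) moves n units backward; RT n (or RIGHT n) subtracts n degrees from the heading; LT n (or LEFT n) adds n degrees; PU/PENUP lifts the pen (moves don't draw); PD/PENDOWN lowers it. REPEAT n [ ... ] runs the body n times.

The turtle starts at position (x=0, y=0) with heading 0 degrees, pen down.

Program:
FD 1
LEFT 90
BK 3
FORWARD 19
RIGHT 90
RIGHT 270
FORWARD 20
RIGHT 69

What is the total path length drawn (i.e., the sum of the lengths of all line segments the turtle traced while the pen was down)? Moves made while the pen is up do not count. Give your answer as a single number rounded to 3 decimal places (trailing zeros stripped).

Answer: 43

Derivation:
Executing turtle program step by step:
Start: pos=(0,0), heading=0, pen down
FD 1: (0,0) -> (1,0) [heading=0, draw]
LT 90: heading 0 -> 90
BK 3: (1,0) -> (1,-3) [heading=90, draw]
FD 19: (1,-3) -> (1,16) [heading=90, draw]
RT 90: heading 90 -> 0
RT 270: heading 0 -> 90
FD 20: (1,16) -> (1,36) [heading=90, draw]
RT 69: heading 90 -> 21
Final: pos=(1,36), heading=21, 4 segment(s) drawn

Segment lengths:
  seg 1: (0,0) -> (1,0), length = 1
  seg 2: (1,0) -> (1,-3), length = 3
  seg 3: (1,-3) -> (1,16), length = 19
  seg 4: (1,16) -> (1,36), length = 20
Total = 43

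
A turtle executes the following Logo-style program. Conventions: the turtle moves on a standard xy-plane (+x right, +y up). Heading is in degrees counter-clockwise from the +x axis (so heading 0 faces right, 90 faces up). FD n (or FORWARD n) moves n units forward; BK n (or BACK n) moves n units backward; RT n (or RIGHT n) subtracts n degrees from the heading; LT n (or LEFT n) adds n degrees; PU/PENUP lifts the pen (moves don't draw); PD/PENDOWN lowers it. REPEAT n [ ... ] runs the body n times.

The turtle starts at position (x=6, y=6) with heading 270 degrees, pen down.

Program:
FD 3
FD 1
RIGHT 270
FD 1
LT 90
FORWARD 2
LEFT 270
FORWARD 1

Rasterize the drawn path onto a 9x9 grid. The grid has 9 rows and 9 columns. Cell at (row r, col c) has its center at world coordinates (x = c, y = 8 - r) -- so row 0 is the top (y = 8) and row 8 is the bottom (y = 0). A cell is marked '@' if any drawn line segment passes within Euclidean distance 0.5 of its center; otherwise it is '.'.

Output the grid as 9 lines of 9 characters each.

Segment 0: (6,6) -> (6,3)
Segment 1: (6,3) -> (6,2)
Segment 2: (6,2) -> (7,2)
Segment 3: (7,2) -> (7,4)
Segment 4: (7,4) -> (8,4)

Answer: .........
.........
......@..
......@..
......@@@
......@@.
......@@.
.........
.........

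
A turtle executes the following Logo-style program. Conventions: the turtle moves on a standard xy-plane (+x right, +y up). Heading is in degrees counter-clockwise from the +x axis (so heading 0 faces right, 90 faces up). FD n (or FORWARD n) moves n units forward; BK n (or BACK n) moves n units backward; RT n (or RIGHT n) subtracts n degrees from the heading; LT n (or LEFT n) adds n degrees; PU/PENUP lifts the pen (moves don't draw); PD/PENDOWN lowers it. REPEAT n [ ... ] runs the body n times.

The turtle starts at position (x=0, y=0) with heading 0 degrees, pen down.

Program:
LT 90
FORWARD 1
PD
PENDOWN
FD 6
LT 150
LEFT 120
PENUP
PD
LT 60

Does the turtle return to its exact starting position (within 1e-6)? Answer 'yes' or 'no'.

Answer: no

Derivation:
Executing turtle program step by step:
Start: pos=(0,0), heading=0, pen down
LT 90: heading 0 -> 90
FD 1: (0,0) -> (0,1) [heading=90, draw]
PD: pen down
PD: pen down
FD 6: (0,1) -> (0,7) [heading=90, draw]
LT 150: heading 90 -> 240
LT 120: heading 240 -> 0
PU: pen up
PD: pen down
LT 60: heading 0 -> 60
Final: pos=(0,7), heading=60, 2 segment(s) drawn

Start position: (0, 0)
Final position: (0, 7)
Distance = 7; >= 1e-6 -> NOT closed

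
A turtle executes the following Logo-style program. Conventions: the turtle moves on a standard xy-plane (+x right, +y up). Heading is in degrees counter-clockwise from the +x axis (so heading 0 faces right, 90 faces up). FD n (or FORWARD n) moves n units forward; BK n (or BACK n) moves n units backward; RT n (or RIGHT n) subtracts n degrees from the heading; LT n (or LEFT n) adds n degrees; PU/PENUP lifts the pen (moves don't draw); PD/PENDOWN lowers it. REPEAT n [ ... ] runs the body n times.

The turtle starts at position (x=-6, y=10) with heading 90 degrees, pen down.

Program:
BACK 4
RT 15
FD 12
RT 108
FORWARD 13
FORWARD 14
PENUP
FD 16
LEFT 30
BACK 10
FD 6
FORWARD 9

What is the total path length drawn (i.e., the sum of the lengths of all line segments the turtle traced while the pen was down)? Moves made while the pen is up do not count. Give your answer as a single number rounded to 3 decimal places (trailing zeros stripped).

Executing turtle program step by step:
Start: pos=(-6,10), heading=90, pen down
BK 4: (-6,10) -> (-6,6) [heading=90, draw]
RT 15: heading 90 -> 75
FD 12: (-6,6) -> (-2.894,17.591) [heading=75, draw]
RT 108: heading 75 -> 327
FD 13: (-2.894,17.591) -> (8.009,10.511) [heading=327, draw]
FD 14: (8.009,10.511) -> (19.75,2.886) [heading=327, draw]
PU: pen up
FD 16: (19.75,2.886) -> (33.169,-5.828) [heading=327, move]
LT 30: heading 327 -> 357
BK 10: (33.169,-5.828) -> (23.182,-5.305) [heading=357, move]
FD 6: (23.182,-5.305) -> (29.174,-5.619) [heading=357, move]
FD 9: (29.174,-5.619) -> (38.162,-6.09) [heading=357, move]
Final: pos=(38.162,-6.09), heading=357, 4 segment(s) drawn

Segment lengths:
  seg 1: (-6,10) -> (-6,6), length = 4
  seg 2: (-6,6) -> (-2.894,17.591), length = 12
  seg 3: (-2.894,17.591) -> (8.009,10.511), length = 13
  seg 4: (8.009,10.511) -> (19.75,2.886), length = 14
Total = 43

Answer: 43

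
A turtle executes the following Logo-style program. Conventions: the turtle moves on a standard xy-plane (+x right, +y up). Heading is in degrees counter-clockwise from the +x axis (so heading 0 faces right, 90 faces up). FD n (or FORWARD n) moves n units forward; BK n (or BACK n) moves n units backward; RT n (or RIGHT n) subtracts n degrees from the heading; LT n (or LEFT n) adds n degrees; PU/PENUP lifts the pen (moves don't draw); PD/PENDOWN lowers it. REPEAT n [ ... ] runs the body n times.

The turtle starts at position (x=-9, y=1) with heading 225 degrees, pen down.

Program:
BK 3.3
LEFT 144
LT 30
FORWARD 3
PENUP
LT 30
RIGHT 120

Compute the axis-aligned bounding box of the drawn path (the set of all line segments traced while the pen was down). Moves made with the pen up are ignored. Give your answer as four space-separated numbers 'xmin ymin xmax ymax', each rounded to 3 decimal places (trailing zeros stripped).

Answer: -9 1 -4.335 5.221

Derivation:
Executing turtle program step by step:
Start: pos=(-9,1), heading=225, pen down
BK 3.3: (-9,1) -> (-6.667,3.333) [heading=225, draw]
LT 144: heading 225 -> 9
LT 30: heading 9 -> 39
FD 3: (-6.667,3.333) -> (-4.335,5.221) [heading=39, draw]
PU: pen up
LT 30: heading 39 -> 69
RT 120: heading 69 -> 309
Final: pos=(-4.335,5.221), heading=309, 2 segment(s) drawn

Segment endpoints: x in {-9, -6.667, -4.335}, y in {1, 3.333, 5.221}
xmin=-9, ymin=1, xmax=-4.335, ymax=5.221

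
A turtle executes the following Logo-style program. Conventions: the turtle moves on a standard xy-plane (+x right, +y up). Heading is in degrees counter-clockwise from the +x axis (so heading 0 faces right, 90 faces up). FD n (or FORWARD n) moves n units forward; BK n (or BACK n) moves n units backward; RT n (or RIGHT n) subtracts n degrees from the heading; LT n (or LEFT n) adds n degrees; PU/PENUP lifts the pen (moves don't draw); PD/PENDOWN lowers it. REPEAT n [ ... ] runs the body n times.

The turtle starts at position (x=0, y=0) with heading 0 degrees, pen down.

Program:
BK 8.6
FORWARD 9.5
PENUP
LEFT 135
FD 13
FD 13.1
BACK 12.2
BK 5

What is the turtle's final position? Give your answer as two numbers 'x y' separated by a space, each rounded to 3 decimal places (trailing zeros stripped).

Answer: -5.393 6.293

Derivation:
Executing turtle program step by step:
Start: pos=(0,0), heading=0, pen down
BK 8.6: (0,0) -> (-8.6,0) [heading=0, draw]
FD 9.5: (-8.6,0) -> (0.9,0) [heading=0, draw]
PU: pen up
LT 135: heading 0 -> 135
FD 13: (0.9,0) -> (-8.292,9.192) [heading=135, move]
FD 13.1: (-8.292,9.192) -> (-17.555,18.455) [heading=135, move]
BK 12.2: (-17.555,18.455) -> (-8.929,9.829) [heading=135, move]
BK 5: (-8.929,9.829) -> (-5.393,6.293) [heading=135, move]
Final: pos=(-5.393,6.293), heading=135, 2 segment(s) drawn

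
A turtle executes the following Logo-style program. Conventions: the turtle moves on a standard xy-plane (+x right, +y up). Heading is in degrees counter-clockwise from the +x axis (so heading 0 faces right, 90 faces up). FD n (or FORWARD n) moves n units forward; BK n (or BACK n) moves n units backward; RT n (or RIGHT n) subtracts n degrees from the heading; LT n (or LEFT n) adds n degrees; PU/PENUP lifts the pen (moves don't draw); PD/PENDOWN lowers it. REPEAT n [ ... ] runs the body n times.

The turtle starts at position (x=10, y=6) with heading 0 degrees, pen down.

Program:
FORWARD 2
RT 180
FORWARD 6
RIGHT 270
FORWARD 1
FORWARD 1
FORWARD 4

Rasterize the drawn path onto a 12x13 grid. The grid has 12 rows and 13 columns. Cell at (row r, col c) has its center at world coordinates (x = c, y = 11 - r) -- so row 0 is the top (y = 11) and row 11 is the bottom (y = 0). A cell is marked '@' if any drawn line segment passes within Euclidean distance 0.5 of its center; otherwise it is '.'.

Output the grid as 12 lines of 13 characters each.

Segment 0: (10,6) -> (12,6)
Segment 1: (12,6) -> (6,6)
Segment 2: (6,6) -> (6,5)
Segment 3: (6,5) -> (6,4)
Segment 4: (6,4) -> (6,-0)

Answer: .............
.............
.............
.............
.............
......@@@@@@@
......@......
......@......
......@......
......@......
......@......
......@......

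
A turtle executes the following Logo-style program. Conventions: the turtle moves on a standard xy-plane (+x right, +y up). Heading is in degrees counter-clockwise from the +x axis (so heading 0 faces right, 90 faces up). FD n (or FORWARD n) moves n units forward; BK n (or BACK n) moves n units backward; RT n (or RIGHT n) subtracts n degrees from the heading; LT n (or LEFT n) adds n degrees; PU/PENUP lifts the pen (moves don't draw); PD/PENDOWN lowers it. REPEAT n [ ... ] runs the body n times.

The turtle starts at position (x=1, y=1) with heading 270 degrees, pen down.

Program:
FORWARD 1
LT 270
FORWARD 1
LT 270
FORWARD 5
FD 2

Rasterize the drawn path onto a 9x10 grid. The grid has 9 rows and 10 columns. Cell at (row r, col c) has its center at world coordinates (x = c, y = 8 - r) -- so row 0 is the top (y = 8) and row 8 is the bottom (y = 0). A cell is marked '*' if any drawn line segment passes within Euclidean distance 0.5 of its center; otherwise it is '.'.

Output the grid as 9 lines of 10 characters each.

Answer: ..........
*.........
*.........
*.........
*.........
*.........
*.........
**........
**........

Derivation:
Segment 0: (1,1) -> (1,0)
Segment 1: (1,0) -> (-0,0)
Segment 2: (-0,0) -> (0,5)
Segment 3: (0,5) -> (0,7)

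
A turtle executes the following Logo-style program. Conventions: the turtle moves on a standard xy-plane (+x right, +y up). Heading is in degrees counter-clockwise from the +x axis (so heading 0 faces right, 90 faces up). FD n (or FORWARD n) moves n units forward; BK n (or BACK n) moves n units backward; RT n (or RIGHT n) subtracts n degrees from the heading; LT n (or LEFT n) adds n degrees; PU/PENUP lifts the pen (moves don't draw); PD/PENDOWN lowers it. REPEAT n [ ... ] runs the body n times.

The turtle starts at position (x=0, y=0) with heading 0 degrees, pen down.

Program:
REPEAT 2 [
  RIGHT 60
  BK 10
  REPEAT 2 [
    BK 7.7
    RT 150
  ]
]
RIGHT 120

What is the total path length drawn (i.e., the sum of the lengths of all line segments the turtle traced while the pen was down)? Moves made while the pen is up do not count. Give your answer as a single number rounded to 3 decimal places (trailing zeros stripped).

Executing turtle program step by step:
Start: pos=(0,0), heading=0, pen down
REPEAT 2 [
  -- iteration 1/2 --
  RT 60: heading 0 -> 300
  BK 10: (0,0) -> (-5,8.66) [heading=300, draw]
  REPEAT 2 [
    -- iteration 1/2 --
    BK 7.7: (-5,8.66) -> (-8.85,15.329) [heading=300, draw]
    RT 150: heading 300 -> 150
    -- iteration 2/2 --
    BK 7.7: (-8.85,15.329) -> (-2.182,11.479) [heading=150, draw]
    RT 150: heading 150 -> 0
  ]
  -- iteration 2/2 --
  RT 60: heading 0 -> 300
  BK 10: (-2.182,11.479) -> (-7.182,20.139) [heading=300, draw]
  REPEAT 2 [
    -- iteration 1/2 --
    BK 7.7: (-7.182,20.139) -> (-11.032,26.807) [heading=300, draw]
    RT 150: heading 300 -> 150
    -- iteration 2/2 --
    BK 7.7: (-11.032,26.807) -> (-4.363,22.957) [heading=150, draw]
    RT 150: heading 150 -> 0
  ]
]
RT 120: heading 0 -> 240
Final: pos=(-4.363,22.957), heading=240, 6 segment(s) drawn

Segment lengths:
  seg 1: (0,0) -> (-5,8.66), length = 10
  seg 2: (-5,8.66) -> (-8.85,15.329), length = 7.7
  seg 3: (-8.85,15.329) -> (-2.182,11.479), length = 7.7
  seg 4: (-2.182,11.479) -> (-7.182,20.139), length = 10
  seg 5: (-7.182,20.139) -> (-11.032,26.807), length = 7.7
  seg 6: (-11.032,26.807) -> (-4.363,22.957), length = 7.7
Total = 50.8

Answer: 50.8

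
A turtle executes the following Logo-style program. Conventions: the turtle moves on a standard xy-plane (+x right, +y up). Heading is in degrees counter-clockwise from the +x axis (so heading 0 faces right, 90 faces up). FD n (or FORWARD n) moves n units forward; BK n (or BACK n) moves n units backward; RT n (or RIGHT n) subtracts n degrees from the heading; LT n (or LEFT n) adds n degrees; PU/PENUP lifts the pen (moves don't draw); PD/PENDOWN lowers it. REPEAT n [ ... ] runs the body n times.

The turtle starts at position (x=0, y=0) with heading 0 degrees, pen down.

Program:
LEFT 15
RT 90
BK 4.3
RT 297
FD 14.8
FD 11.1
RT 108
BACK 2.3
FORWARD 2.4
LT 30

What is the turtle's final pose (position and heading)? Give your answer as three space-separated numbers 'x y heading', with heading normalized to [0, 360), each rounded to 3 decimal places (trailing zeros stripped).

Answer: 24.171 -1.318 270

Derivation:
Executing turtle program step by step:
Start: pos=(0,0), heading=0, pen down
LT 15: heading 0 -> 15
RT 90: heading 15 -> 285
BK 4.3: (0,0) -> (-1.113,4.153) [heading=285, draw]
RT 297: heading 285 -> 348
FD 14.8: (-1.113,4.153) -> (13.364,1.076) [heading=348, draw]
FD 11.1: (13.364,1.076) -> (24.221,-1.231) [heading=348, draw]
RT 108: heading 348 -> 240
BK 2.3: (24.221,-1.231) -> (25.371,0.76) [heading=240, draw]
FD 2.4: (25.371,0.76) -> (24.171,-1.318) [heading=240, draw]
LT 30: heading 240 -> 270
Final: pos=(24.171,-1.318), heading=270, 5 segment(s) drawn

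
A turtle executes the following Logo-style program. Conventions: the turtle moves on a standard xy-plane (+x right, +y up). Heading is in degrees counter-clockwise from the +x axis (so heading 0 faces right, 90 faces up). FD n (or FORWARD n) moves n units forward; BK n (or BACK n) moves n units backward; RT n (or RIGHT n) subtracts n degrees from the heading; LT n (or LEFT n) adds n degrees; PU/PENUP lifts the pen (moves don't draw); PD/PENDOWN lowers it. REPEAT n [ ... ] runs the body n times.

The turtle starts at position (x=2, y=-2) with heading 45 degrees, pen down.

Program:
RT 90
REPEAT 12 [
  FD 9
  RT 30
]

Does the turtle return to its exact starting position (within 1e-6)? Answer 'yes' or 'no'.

Answer: yes

Derivation:
Executing turtle program step by step:
Start: pos=(2,-2), heading=45, pen down
RT 90: heading 45 -> 315
REPEAT 12 [
  -- iteration 1/12 --
  FD 9: (2,-2) -> (8.364,-8.364) [heading=315, draw]
  RT 30: heading 315 -> 285
  -- iteration 2/12 --
  FD 9: (8.364,-8.364) -> (10.693,-17.057) [heading=285, draw]
  RT 30: heading 285 -> 255
  -- iteration 3/12 --
  FD 9: (10.693,-17.057) -> (8.364,-25.751) [heading=255, draw]
  RT 30: heading 255 -> 225
  -- iteration 4/12 --
  FD 9: (8.364,-25.751) -> (2,-32.115) [heading=225, draw]
  RT 30: heading 225 -> 195
  -- iteration 5/12 --
  FD 9: (2,-32.115) -> (-6.693,-34.444) [heading=195, draw]
  RT 30: heading 195 -> 165
  -- iteration 6/12 --
  FD 9: (-6.693,-34.444) -> (-15.387,-32.115) [heading=165, draw]
  RT 30: heading 165 -> 135
  -- iteration 7/12 --
  FD 9: (-15.387,-32.115) -> (-21.751,-25.751) [heading=135, draw]
  RT 30: heading 135 -> 105
  -- iteration 8/12 --
  FD 9: (-21.751,-25.751) -> (-24.08,-17.057) [heading=105, draw]
  RT 30: heading 105 -> 75
  -- iteration 9/12 --
  FD 9: (-24.08,-17.057) -> (-21.751,-8.364) [heading=75, draw]
  RT 30: heading 75 -> 45
  -- iteration 10/12 --
  FD 9: (-21.751,-8.364) -> (-15.387,-2) [heading=45, draw]
  RT 30: heading 45 -> 15
  -- iteration 11/12 --
  FD 9: (-15.387,-2) -> (-6.693,0.329) [heading=15, draw]
  RT 30: heading 15 -> 345
  -- iteration 12/12 --
  FD 9: (-6.693,0.329) -> (2,-2) [heading=345, draw]
  RT 30: heading 345 -> 315
]
Final: pos=(2,-2), heading=315, 12 segment(s) drawn

Start position: (2, -2)
Final position: (2, -2)
Distance = 0; < 1e-6 -> CLOSED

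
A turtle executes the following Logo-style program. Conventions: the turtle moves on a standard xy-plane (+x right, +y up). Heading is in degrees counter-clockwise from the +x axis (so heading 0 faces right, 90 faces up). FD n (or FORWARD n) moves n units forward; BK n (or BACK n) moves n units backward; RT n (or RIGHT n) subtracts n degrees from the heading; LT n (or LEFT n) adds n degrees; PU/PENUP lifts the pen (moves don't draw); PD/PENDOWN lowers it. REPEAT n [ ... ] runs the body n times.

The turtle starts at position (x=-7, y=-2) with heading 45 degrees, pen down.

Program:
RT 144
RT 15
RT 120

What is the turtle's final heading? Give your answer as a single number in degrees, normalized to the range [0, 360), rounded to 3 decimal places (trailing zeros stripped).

Answer: 126

Derivation:
Executing turtle program step by step:
Start: pos=(-7,-2), heading=45, pen down
RT 144: heading 45 -> 261
RT 15: heading 261 -> 246
RT 120: heading 246 -> 126
Final: pos=(-7,-2), heading=126, 0 segment(s) drawn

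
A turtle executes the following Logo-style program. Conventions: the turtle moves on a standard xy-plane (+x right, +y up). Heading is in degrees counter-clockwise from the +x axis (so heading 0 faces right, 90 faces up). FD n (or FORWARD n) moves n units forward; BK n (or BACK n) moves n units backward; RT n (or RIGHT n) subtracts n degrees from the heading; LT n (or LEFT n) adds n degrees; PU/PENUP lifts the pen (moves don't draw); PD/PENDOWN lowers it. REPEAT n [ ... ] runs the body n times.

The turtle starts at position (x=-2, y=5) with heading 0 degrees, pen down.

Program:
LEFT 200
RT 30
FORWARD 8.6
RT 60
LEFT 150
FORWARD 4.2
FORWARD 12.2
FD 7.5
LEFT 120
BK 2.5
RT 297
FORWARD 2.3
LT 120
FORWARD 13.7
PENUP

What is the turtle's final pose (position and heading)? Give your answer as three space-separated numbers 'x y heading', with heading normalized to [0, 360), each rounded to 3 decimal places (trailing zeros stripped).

Answer: -29.299 -20.969 203

Derivation:
Executing turtle program step by step:
Start: pos=(-2,5), heading=0, pen down
LT 200: heading 0 -> 200
RT 30: heading 200 -> 170
FD 8.6: (-2,5) -> (-10.469,6.493) [heading=170, draw]
RT 60: heading 170 -> 110
LT 150: heading 110 -> 260
FD 4.2: (-10.469,6.493) -> (-11.199,2.357) [heading=260, draw]
FD 12.2: (-11.199,2.357) -> (-13.317,-9.657) [heading=260, draw]
FD 7.5: (-13.317,-9.657) -> (-14.62,-17.044) [heading=260, draw]
LT 120: heading 260 -> 20
BK 2.5: (-14.62,-17.044) -> (-16.969,-17.899) [heading=20, draw]
RT 297: heading 20 -> 83
FD 2.3: (-16.969,-17.899) -> (-16.688,-15.616) [heading=83, draw]
LT 120: heading 83 -> 203
FD 13.7: (-16.688,-15.616) -> (-29.299,-20.969) [heading=203, draw]
PU: pen up
Final: pos=(-29.299,-20.969), heading=203, 7 segment(s) drawn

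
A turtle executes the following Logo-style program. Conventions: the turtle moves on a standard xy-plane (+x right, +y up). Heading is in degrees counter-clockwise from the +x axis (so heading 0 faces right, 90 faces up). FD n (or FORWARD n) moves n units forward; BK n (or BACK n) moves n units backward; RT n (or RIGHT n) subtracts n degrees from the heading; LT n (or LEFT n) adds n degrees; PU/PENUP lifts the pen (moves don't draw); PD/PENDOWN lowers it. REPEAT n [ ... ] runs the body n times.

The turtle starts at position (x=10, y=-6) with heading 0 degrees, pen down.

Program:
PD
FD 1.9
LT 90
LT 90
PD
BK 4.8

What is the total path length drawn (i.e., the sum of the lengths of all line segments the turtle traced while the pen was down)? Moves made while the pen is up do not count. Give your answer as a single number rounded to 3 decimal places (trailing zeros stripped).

Answer: 6.7

Derivation:
Executing turtle program step by step:
Start: pos=(10,-6), heading=0, pen down
PD: pen down
FD 1.9: (10,-6) -> (11.9,-6) [heading=0, draw]
LT 90: heading 0 -> 90
LT 90: heading 90 -> 180
PD: pen down
BK 4.8: (11.9,-6) -> (16.7,-6) [heading=180, draw]
Final: pos=(16.7,-6), heading=180, 2 segment(s) drawn

Segment lengths:
  seg 1: (10,-6) -> (11.9,-6), length = 1.9
  seg 2: (11.9,-6) -> (16.7,-6), length = 4.8
Total = 6.7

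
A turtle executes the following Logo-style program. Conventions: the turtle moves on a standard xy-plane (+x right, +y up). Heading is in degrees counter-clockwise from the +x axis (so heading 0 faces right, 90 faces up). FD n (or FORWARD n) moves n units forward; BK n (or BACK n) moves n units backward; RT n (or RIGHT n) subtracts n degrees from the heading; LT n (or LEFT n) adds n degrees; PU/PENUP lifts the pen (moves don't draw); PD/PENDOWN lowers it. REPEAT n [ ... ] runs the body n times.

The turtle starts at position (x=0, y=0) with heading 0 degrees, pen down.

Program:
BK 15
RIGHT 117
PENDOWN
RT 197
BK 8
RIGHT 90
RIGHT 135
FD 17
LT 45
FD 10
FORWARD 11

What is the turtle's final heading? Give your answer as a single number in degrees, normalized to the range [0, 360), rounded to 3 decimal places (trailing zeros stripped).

Answer: 226

Derivation:
Executing turtle program step by step:
Start: pos=(0,0), heading=0, pen down
BK 15: (0,0) -> (-15,0) [heading=0, draw]
RT 117: heading 0 -> 243
PD: pen down
RT 197: heading 243 -> 46
BK 8: (-15,0) -> (-20.557,-5.755) [heading=46, draw]
RT 90: heading 46 -> 316
RT 135: heading 316 -> 181
FD 17: (-20.557,-5.755) -> (-37.555,-6.051) [heading=181, draw]
LT 45: heading 181 -> 226
FD 10: (-37.555,-6.051) -> (-44.501,-13.245) [heading=226, draw]
FD 11: (-44.501,-13.245) -> (-52.143,-21.158) [heading=226, draw]
Final: pos=(-52.143,-21.158), heading=226, 5 segment(s) drawn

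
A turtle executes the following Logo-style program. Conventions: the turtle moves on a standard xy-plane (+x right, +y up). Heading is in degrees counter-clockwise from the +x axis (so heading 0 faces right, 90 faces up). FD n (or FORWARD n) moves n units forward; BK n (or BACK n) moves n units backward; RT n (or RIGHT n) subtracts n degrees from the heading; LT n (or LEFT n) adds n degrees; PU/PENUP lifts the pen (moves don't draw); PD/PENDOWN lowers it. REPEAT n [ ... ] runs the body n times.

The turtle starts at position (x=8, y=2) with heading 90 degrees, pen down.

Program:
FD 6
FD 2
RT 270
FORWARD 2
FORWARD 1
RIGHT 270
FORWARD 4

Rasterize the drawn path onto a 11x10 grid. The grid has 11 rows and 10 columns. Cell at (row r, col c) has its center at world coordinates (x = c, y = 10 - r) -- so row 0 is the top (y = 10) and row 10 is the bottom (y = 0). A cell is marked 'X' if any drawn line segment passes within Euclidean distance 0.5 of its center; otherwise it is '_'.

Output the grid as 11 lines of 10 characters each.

Segment 0: (8,2) -> (8,8)
Segment 1: (8,8) -> (8,10)
Segment 2: (8,10) -> (6,10)
Segment 3: (6,10) -> (5,10)
Segment 4: (5,10) -> (5,6)

Answer: _____XXXX_
_____X__X_
_____X__X_
_____X__X_
_____X__X_
________X_
________X_
________X_
________X_
__________
__________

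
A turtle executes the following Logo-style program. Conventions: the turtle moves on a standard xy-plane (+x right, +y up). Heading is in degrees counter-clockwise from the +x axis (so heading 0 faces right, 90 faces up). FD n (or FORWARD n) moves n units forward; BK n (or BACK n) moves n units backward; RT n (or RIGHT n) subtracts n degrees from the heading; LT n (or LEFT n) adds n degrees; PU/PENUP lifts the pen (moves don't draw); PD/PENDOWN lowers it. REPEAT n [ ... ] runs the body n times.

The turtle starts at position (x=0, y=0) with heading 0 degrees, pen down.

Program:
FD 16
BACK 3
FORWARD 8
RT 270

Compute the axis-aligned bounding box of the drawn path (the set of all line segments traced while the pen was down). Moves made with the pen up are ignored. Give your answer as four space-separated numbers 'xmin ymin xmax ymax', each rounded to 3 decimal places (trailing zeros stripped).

Answer: 0 0 21 0

Derivation:
Executing turtle program step by step:
Start: pos=(0,0), heading=0, pen down
FD 16: (0,0) -> (16,0) [heading=0, draw]
BK 3: (16,0) -> (13,0) [heading=0, draw]
FD 8: (13,0) -> (21,0) [heading=0, draw]
RT 270: heading 0 -> 90
Final: pos=(21,0), heading=90, 3 segment(s) drawn

Segment endpoints: x in {0, 13, 16, 21}, y in {0}
xmin=0, ymin=0, xmax=21, ymax=0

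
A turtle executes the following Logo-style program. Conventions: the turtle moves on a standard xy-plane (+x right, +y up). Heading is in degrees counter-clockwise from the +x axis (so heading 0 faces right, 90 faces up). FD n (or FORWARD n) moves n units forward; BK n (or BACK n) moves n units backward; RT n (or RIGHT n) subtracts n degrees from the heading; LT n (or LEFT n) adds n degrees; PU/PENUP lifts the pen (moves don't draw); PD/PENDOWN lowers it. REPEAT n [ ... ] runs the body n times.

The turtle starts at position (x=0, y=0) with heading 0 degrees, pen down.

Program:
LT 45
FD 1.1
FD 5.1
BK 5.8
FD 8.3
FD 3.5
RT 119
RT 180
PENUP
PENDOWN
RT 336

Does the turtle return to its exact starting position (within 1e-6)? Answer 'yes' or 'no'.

Executing turtle program step by step:
Start: pos=(0,0), heading=0, pen down
LT 45: heading 0 -> 45
FD 1.1: (0,0) -> (0.778,0.778) [heading=45, draw]
FD 5.1: (0.778,0.778) -> (4.384,4.384) [heading=45, draw]
BK 5.8: (4.384,4.384) -> (0.283,0.283) [heading=45, draw]
FD 8.3: (0.283,0.283) -> (6.152,6.152) [heading=45, draw]
FD 3.5: (6.152,6.152) -> (8.627,8.627) [heading=45, draw]
RT 119: heading 45 -> 286
RT 180: heading 286 -> 106
PU: pen up
PD: pen down
RT 336: heading 106 -> 130
Final: pos=(8.627,8.627), heading=130, 5 segment(s) drawn

Start position: (0, 0)
Final position: (8.627, 8.627)
Distance = 12.2; >= 1e-6 -> NOT closed

Answer: no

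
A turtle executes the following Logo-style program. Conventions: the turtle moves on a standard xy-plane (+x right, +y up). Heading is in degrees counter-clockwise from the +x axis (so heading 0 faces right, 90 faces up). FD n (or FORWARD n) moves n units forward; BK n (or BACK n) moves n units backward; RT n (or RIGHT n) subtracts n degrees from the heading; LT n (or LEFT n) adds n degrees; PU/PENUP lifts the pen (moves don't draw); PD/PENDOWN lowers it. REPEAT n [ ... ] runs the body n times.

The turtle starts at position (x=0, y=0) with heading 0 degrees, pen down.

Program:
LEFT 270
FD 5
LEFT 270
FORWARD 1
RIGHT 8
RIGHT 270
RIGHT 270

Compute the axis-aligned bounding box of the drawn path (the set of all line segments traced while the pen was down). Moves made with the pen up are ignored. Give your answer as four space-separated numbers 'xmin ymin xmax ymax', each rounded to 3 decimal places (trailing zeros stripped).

Answer: -1 -5 0 0

Derivation:
Executing turtle program step by step:
Start: pos=(0,0), heading=0, pen down
LT 270: heading 0 -> 270
FD 5: (0,0) -> (0,-5) [heading=270, draw]
LT 270: heading 270 -> 180
FD 1: (0,-5) -> (-1,-5) [heading=180, draw]
RT 8: heading 180 -> 172
RT 270: heading 172 -> 262
RT 270: heading 262 -> 352
Final: pos=(-1,-5), heading=352, 2 segment(s) drawn

Segment endpoints: x in {-1, 0, 0}, y in {-5, 0}
xmin=-1, ymin=-5, xmax=0, ymax=0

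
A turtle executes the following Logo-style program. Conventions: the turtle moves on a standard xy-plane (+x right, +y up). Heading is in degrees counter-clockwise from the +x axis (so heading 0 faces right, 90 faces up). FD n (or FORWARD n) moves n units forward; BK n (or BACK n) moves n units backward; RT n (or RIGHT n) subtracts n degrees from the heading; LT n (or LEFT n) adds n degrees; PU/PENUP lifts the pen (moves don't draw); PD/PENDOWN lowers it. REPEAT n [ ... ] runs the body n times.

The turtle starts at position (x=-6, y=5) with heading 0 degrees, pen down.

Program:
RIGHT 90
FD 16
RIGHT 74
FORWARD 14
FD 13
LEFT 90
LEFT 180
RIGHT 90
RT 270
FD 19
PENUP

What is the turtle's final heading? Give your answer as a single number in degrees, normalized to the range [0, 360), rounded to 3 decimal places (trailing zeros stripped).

Answer: 106

Derivation:
Executing turtle program step by step:
Start: pos=(-6,5), heading=0, pen down
RT 90: heading 0 -> 270
FD 16: (-6,5) -> (-6,-11) [heading=270, draw]
RT 74: heading 270 -> 196
FD 14: (-6,-11) -> (-19.458,-14.859) [heading=196, draw]
FD 13: (-19.458,-14.859) -> (-31.954,-18.442) [heading=196, draw]
LT 90: heading 196 -> 286
LT 180: heading 286 -> 106
RT 90: heading 106 -> 16
RT 270: heading 16 -> 106
FD 19: (-31.954,-18.442) -> (-37.191,-0.178) [heading=106, draw]
PU: pen up
Final: pos=(-37.191,-0.178), heading=106, 4 segment(s) drawn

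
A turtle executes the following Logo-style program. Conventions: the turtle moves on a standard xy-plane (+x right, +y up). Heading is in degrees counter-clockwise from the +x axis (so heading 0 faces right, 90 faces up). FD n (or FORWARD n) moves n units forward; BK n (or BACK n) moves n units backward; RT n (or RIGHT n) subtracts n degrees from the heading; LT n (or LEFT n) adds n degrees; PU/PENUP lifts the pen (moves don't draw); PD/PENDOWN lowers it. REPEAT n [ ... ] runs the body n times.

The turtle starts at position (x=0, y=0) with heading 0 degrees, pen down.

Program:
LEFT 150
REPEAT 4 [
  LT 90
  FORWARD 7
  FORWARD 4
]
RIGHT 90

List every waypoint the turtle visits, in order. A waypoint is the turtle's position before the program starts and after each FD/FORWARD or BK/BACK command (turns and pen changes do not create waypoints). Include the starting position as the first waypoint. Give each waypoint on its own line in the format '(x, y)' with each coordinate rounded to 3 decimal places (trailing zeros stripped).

Executing turtle program step by step:
Start: pos=(0,0), heading=0, pen down
LT 150: heading 0 -> 150
REPEAT 4 [
  -- iteration 1/4 --
  LT 90: heading 150 -> 240
  FD 7: (0,0) -> (-3.5,-6.062) [heading=240, draw]
  FD 4: (-3.5,-6.062) -> (-5.5,-9.526) [heading=240, draw]
  -- iteration 2/4 --
  LT 90: heading 240 -> 330
  FD 7: (-5.5,-9.526) -> (0.562,-13.026) [heading=330, draw]
  FD 4: (0.562,-13.026) -> (4.026,-15.026) [heading=330, draw]
  -- iteration 3/4 --
  LT 90: heading 330 -> 60
  FD 7: (4.026,-15.026) -> (7.526,-8.964) [heading=60, draw]
  FD 4: (7.526,-8.964) -> (9.526,-5.5) [heading=60, draw]
  -- iteration 4/4 --
  LT 90: heading 60 -> 150
  FD 7: (9.526,-5.5) -> (3.464,-2) [heading=150, draw]
  FD 4: (3.464,-2) -> (0,0) [heading=150, draw]
]
RT 90: heading 150 -> 60
Final: pos=(0,0), heading=60, 8 segment(s) drawn
Waypoints (9 total):
(0, 0)
(-3.5, -6.062)
(-5.5, -9.526)
(0.562, -13.026)
(4.026, -15.026)
(7.526, -8.964)
(9.526, -5.5)
(3.464, -2)
(0, 0)

Answer: (0, 0)
(-3.5, -6.062)
(-5.5, -9.526)
(0.562, -13.026)
(4.026, -15.026)
(7.526, -8.964)
(9.526, -5.5)
(3.464, -2)
(0, 0)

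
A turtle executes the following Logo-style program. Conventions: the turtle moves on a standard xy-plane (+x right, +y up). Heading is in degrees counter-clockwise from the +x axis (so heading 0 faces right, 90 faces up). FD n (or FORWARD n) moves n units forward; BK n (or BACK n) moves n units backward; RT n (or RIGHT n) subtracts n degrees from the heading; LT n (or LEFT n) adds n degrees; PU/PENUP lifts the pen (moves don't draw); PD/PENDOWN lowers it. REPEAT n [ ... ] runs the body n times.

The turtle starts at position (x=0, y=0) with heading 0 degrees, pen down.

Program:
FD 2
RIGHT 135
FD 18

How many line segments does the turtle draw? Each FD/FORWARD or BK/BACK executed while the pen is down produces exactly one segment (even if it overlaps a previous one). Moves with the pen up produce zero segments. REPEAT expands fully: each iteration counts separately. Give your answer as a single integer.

Executing turtle program step by step:
Start: pos=(0,0), heading=0, pen down
FD 2: (0,0) -> (2,0) [heading=0, draw]
RT 135: heading 0 -> 225
FD 18: (2,0) -> (-10.728,-12.728) [heading=225, draw]
Final: pos=(-10.728,-12.728), heading=225, 2 segment(s) drawn
Segments drawn: 2

Answer: 2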